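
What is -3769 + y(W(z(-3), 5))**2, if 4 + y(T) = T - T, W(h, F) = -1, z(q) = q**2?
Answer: -3753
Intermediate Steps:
y(T) = -4 (y(T) = -4 + (T - T) = -4 + 0 = -4)
-3769 + y(W(z(-3), 5))**2 = -3769 + (-4)**2 = -3769 + 16 = -3753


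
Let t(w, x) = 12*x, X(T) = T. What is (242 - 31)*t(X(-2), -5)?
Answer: -12660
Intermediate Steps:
(242 - 31)*t(X(-2), -5) = (242 - 31)*(12*(-5)) = 211*(-60) = -12660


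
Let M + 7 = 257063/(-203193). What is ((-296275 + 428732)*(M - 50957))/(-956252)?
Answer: 1371696228977555/194303712636 ≈ 7059.5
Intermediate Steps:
M = -1679414/203193 (M = -7 + 257063/(-203193) = -7 + 257063*(-1/203193) = -7 - 257063/203193 = -1679414/203193 ≈ -8.2651)
((-296275 + 428732)*(M - 50957))/(-956252) = ((-296275 + 428732)*(-1679414/203193 - 50957))/(-956252) = (132457*(-10355785115/203193))*(-1/956252) = -1371696228977555/203193*(-1/956252) = 1371696228977555/194303712636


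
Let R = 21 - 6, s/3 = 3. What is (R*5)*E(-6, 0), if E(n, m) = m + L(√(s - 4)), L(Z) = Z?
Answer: 75*√5 ≈ 167.71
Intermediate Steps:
s = 9 (s = 3*3 = 9)
R = 15
E(n, m) = m + √5 (E(n, m) = m + √(9 - 4) = m + √5)
(R*5)*E(-6, 0) = (15*5)*(0 + √5) = 75*√5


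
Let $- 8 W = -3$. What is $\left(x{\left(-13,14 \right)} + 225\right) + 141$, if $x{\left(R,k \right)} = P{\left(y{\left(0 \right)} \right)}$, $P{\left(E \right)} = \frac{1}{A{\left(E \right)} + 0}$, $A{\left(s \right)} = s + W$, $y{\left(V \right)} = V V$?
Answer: $\frac{1106}{3} \approx 368.67$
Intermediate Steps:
$W = \frac{3}{8}$ ($W = \left(- \frac{1}{8}\right) \left(-3\right) = \frac{3}{8} \approx 0.375$)
$y{\left(V \right)} = V^{2}$
$A{\left(s \right)} = \frac{3}{8} + s$ ($A{\left(s \right)} = s + \frac{3}{8} = \frac{3}{8} + s$)
$P{\left(E \right)} = \frac{1}{\frac{3}{8} + E}$ ($P{\left(E \right)} = \frac{1}{\left(\frac{3}{8} + E\right) + 0} = \frac{1}{\frac{3}{8} + E}$)
$x{\left(R,k \right)} = \frac{8}{3}$ ($x{\left(R,k \right)} = \frac{8}{3 + 8 \cdot 0^{2}} = \frac{8}{3 + 8 \cdot 0} = \frac{8}{3 + 0} = \frac{8}{3}$)
$\left(x{\left(-13,14 \right)} + 225\right) + 141 = \left(\frac{8}{3} + 225\right) + 141 = \frac{683}{3} + 141 = \frac{1106}{3}$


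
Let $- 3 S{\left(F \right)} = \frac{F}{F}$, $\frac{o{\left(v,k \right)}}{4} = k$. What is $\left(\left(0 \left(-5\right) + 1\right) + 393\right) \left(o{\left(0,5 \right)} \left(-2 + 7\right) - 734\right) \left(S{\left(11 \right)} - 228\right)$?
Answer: $\frac{171110260}{3} \approx 5.7037 \cdot 10^{7}$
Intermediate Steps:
$o{\left(v,k \right)} = 4 k$
$S{\left(F \right)} = - \frac{1}{3}$ ($S{\left(F \right)} = - \frac{F \frac{1}{F}}{3} = \left(- \frac{1}{3}\right) 1 = - \frac{1}{3}$)
$\left(\left(0 \left(-5\right) + 1\right) + 393\right) \left(o{\left(0,5 \right)} \left(-2 + 7\right) - 734\right) \left(S{\left(11 \right)} - 228\right) = \left(\left(0 \left(-5\right) + 1\right) + 393\right) \left(4 \cdot 5 \left(-2 + 7\right) - 734\right) \left(- \frac{1}{3} - 228\right) = \left(\left(0 + 1\right) + 393\right) \left(20 \cdot 5 - 734\right) \left(- \frac{685}{3}\right) = \left(1 + 393\right) \left(100 - 734\right) \left(- \frac{685}{3}\right) = 394 \left(\left(-634\right) \left(- \frac{685}{3}\right)\right) = 394 \cdot \frac{434290}{3} = \frac{171110260}{3}$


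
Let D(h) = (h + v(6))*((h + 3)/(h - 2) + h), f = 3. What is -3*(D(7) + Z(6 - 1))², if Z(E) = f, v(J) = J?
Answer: -43200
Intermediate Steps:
D(h) = (6 + h)*(h + (3 + h)/(-2 + h)) (D(h) = (h + 6)*((h + 3)/(h - 2) + h) = (6 + h)*((3 + h)/(-2 + h) + h) = (6 + h)*(h + (3 + h)/(-2 + h)))
Z(E) = 3
-3*(D(7) + Z(6 - 1))² = -3*((18 + 7³ - 3*7 + 5*7²)/(-2 + 7) + 3)² = -3*((18 + 343 - 21 + 5*49)/5 + 3)² = -3*((18 + 343 - 21 + 245)/5 + 3)² = -3*((⅕)*585 + 3)² = -3*(117 + 3)² = -3*120² = -3*14400 = -43200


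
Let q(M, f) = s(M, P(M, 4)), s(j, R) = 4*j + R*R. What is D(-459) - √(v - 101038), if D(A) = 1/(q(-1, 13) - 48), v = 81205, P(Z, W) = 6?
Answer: -1/16 - I*√19833 ≈ -0.0625 - 140.83*I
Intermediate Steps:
s(j, R) = R² + 4*j (s(j, R) = 4*j + R² = R² + 4*j)
q(M, f) = 36 + 4*M (q(M, f) = 6² + 4*M = 36 + 4*M)
D(A) = -1/16 (D(A) = 1/((36 + 4*(-1)) - 48) = 1/((36 - 4) - 48) = 1/(32 - 48) = 1/(-16) = -1/16)
D(-459) - √(v - 101038) = -1/16 - √(81205 - 101038) = -1/16 - √(-19833) = -1/16 - I*√19833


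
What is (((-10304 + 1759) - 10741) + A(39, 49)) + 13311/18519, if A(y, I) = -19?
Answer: -119165328/6173 ≈ -19304.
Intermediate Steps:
(((-10304 + 1759) - 10741) + A(39, 49)) + 13311/18519 = (((-10304 + 1759) - 10741) - 19) + 13311/18519 = ((-8545 - 10741) - 19) + 13311*(1/18519) = (-19286 - 19) + 4437/6173 = -19305 + 4437/6173 = -119165328/6173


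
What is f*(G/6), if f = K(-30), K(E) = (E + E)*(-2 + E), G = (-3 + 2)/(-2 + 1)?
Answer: 320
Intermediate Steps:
G = 1 (G = -1/(-1) = -1*(-1) = 1)
K(E) = 2*E*(-2 + E) (K(E) = (2*E)*(-2 + E) = 2*E*(-2 + E))
f = 1920 (f = 2*(-30)*(-2 - 30) = 2*(-30)*(-32) = 1920)
f*(G/6) = 1920*(1/6) = 320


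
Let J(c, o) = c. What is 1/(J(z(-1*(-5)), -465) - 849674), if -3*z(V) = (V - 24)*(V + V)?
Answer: -3/2548832 ≈ -1.1770e-6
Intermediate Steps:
z(V) = -2*V*(-24 + V)/3 (z(V) = -(V - 24)*(V + V)/3 = -(-24 + V)*2*V/3 = -2*V*(-24 + V)/3)
1/(J(z(-1*(-5)), -465) - 849674) = 1/(2*(-1*(-5))*(24 - (-1)*(-5))/3 - 849674) = 1/((⅔)*5*(24 - 1*5) - 849674) = 1/((⅔)*5*(24 - 5) - 849674) = 1/((⅔)*5*19 - 849674) = 1/(190/3 - 849674) = 1/(-2548832/3) = -3/2548832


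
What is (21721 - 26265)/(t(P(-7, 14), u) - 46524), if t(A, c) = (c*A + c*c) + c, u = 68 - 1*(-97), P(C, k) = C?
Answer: 4544/20289 ≈ 0.22396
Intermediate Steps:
u = 165 (u = 68 + 97 = 165)
t(A, c) = c + c**2 + A*c (t(A, c) = (A*c + c**2) + c = (c**2 + A*c) + c = c + c**2 + A*c)
(21721 - 26265)/(t(P(-7, 14), u) - 46524) = (21721 - 26265)/(165*(1 - 7 + 165) - 46524) = -4544/(165*159 - 46524) = -4544/(26235 - 46524) = -4544/(-20289) = -4544*(-1/20289) = 4544/20289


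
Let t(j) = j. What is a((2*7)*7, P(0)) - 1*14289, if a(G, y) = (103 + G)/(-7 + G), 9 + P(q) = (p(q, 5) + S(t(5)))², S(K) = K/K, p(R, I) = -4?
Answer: -1300098/91 ≈ -14287.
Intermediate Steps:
S(K) = 1
P(q) = 0 (P(q) = -9 + (-4 + 1)² = -9 + (-3)² = -9 + 9 = 0)
a(G, y) = (103 + G)/(-7 + G)
a((2*7)*7, P(0)) - 1*14289 = (103 + (2*7)*7)/(-7 + (2*7)*7) - 1*14289 = (103 + 14*7)/(-7 + 14*7) - 14289 = (103 + 98)/(-7 + 98) - 14289 = 201/91 - 14289 = -1300098/91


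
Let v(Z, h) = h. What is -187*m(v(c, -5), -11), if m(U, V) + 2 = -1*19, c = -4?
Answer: 3927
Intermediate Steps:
m(U, V) = -21 (m(U, V) = -2 - 1*19 = -2 - 19 = -21)
-187*m(v(c, -5), -11) = -187*(-21) = 3927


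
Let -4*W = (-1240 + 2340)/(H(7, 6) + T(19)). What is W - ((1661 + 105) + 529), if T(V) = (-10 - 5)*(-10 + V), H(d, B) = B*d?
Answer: -213160/93 ≈ -2292.0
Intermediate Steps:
T(V) = 150 - 15*V (T(V) = -15*(-10 + V) = 150 - 15*V)
W = 275/93 (W = -(-1240 + 2340)/(4*(6*7 + (150 - 15*19))) = -275/(42 + (150 - 285)) = -275/(42 - 135) = -275/(-93) = -275*(-1)/93 = -1/4*(-1100/93) = 275/93 ≈ 2.9570)
W - ((1661 + 105) + 529) = 275/93 - ((1661 + 105) + 529) = 275/93 - (1766 + 529) = 275/93 - 1*2295 = 275/93 - 2295 = -213160/93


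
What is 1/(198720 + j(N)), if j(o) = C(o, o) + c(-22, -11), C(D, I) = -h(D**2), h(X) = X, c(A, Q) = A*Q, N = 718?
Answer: -1/316562 ≈ -3.1589e-6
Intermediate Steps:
C(D, I) = -D**2
j(o) = 242 - o**2 (j(o) = -o**2 - 22*(-11) = -o**2 + 242 = 242 - o**2)
1/(198720 + j(N)) = 1/(198720 + (242 - 1*718**2)) = 1/(198720 + (242 - 1*515524)) = 1/(198720 + (242 - 515524)) = 1/(198720 - 515282) = 1/(-316562) = -1/316562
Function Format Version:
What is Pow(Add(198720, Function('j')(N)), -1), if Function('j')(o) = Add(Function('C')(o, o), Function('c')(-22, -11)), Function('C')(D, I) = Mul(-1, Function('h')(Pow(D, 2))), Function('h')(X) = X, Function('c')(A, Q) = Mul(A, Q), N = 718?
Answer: Rational(-1, 316562) ≈ -3.1589e-6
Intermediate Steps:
Function('C')(D, I) = Mul(-1, Pow(D, 2))
Function('j')(o) = Add(242, Mul(-1, Pow(o, 2))) (Function('j')(o) = Add(Mul(-1, Pow(o, 2)), Mul(-22, -11)) = Add(Mul(-1, Pow(o, 2)), 242) = Add(242, Mul(-1, Pow(o, 2))))
Pow(Add(198720, Function('j')(N)), -1) = Pow(Add(198720, Add(242, Mul(-1, Pow(718, 2)))), -1) = Pow(Add(198720, Add(242, Mul(-1, 515524))), -1) = Pow(Add(198720, Add(242, -515524)), -1) = Pow(Add(198720, -515282), -1) = Pow(-316562, -1) = Rational(-1, 316562)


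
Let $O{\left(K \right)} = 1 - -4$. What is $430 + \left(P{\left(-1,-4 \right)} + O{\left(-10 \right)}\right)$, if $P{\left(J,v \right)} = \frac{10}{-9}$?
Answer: $\frac{3905}{9} \approx 433.89$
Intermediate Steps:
$O{\left(K \right)} = 5$ ($O{\left(K \right)} = 1 + 4 = 5$)
$P{\left(J,v \right)} = - \frac{10}{9}$ ($P{\left(J,v \right)} = 10 \left(- \frac{1}{9}\right) = - \frac{10}{9}$)
$430 + \left(P{\left(-1,-4 \right)} + O{\left(-10 \right)}\right) = 430 + \left(- \frac{10}{9} + 5\right) = 430 + \frac{35}{9} = \frac{3905}{9}$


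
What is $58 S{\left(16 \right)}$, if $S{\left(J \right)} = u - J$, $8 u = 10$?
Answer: $- \frac{1711}{2} \approx -855.5$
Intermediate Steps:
$u = \frac{5}{4}$ ($u = \frac{1}{8} \cdot 10 = \frac{5}{4} \approx 1.25$)
$S{\left(J \right)} = \frac{5}{4} - J$
$58 S{\left(16 \right)} = 58 \left(\frac{5}{4} - 16\right) = 58 \left(- \frac{59}{4}\right) = - \frac{1711}{2}$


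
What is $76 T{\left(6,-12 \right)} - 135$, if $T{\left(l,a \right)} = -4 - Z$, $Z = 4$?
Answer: $-743$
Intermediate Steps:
$T{\left(l,a \right)} = -8$ ($T{\left(l,a \right)} = -4 - 4 = -8$)
$76 T{\left(6,-12 \right)} - 135 = 76 \left(-8\right) - 135 = -608 - 135 = -743$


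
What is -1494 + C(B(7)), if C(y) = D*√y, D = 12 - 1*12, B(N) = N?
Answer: -1494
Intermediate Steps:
D = 0 (D = 12 - 12 = 0)
C(y) = 0 (C(y) = 0*√y = 0)
-1494 + C(B(7)) = -1494 + 0 = -1494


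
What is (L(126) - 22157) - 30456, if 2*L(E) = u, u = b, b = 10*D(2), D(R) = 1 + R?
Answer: -52598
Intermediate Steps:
b = 30 (b = 10*(1 + 2) = 10*3 = 30)
u = 30
L(E) = 15 (L(E) = (½)*30 = 15)
(L(126) - 22157) - 30456 = (15 - 22157) - 30456 = -22142 - 30456 = -52598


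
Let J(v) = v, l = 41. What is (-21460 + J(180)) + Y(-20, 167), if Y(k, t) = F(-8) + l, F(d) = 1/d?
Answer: -169913/8 ≈ -21239.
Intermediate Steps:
Y(k, t) = 327/8 (Y(k, t) = 1/(-8) + 41 = -⅛ + 41 = 327/8)
(-21460 + J(180)) + Y(-20, 167) = (-21460 + 180) + 327/8 = -21280 + 327/8 = -169913/8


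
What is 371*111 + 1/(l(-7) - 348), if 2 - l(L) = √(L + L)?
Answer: 2465300392/59865 + I*√14/119730 ≈ 41181.0 + 3.1251e-5*I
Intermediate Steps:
l(L) = 2 - √2*√L (l(L) = 2 - √(L + L) = 2 - √(2*L) = 2 - √2*√L)
371*111 + 1/(l(-7) - 348) = 371*111 + 1/((2 - √2*√(-7)) - 348) = 41181 + 1/((2 - √2*I*√7) - 348) = 41181 + 1/((2 - I*√14) - 348) = 41181 + 1/(-346 - I*√14)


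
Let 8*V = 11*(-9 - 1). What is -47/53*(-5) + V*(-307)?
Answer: 895845/212 ≈ 4225.7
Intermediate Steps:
V = -55/4 (V = (11*(-9 - 1))/8 = (11*(-10))/8 = (⅛)*(-110) = -55/4 ≈ -13.750)
-47/53*(-5) + V*(-307) = -47/53*(-5) - 55/4*(-307) = -47*1/53*(-5) + 16885/4 = -47/53*(-5) + 16885/4 = 235/53 + 16885/4 = 895845/212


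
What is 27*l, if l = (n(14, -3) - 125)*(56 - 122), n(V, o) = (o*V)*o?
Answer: -1782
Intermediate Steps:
n(V, o) = V*o² (n(V, o) = (V*o)*o = V*o²)
l = -66 (l = (14*(-3)² - 125)*(56 - 122) = (14*9 - 125)*(-66) = (126 - 125)*(-66) = 1*(-66) = -66)
27*l = 27*(-66) = -1782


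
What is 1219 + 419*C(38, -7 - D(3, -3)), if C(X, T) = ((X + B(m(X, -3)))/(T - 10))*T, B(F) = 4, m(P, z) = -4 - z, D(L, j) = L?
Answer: 10018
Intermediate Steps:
C(X, T) = T*(4 + X)/(-10 + T) (C(X, T) = ((X + 4)/(T - 10))*T = ((4 + X)/(-10 + T))*T = T*(4 + X)/(-10 + T))
1219 + 419*C(38, -7 - D(3, -3)) = 1219 + 419*((-7 - 1*3)*(4 + 38)/(-10 + (-7 - 1*3))) = 1219 + 419*((-7 - 3)*42/(-10 + (-7 - 3))) = 1219 + 419*(-10*42/(-10 - 10)) = 1219 + 419*(-10*42/(-20)) = 1219 + 419*(-10*(-1/20)*42) = 1219 + 419*21 = 1219 + 8799 = 10018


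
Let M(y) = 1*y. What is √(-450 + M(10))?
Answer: 2*I*√110 ≈ 20.976*I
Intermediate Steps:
M(y) = y
√(-450 + M(10)) = √(-450 + 10) = √(-440) = 2*I*√110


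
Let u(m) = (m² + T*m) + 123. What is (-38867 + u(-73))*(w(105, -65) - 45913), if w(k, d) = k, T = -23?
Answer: 1453762688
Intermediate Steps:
u(m) = 123 + m² - 23*m (u(m) = (m² - 23*m) + 123 = 123 + m² - 23*m)
(-38867 + u(-73))*(w(105, -65) - 45913) = (-38867 + (123 + (-73)² - 23*(-73)))*(105 - 45913) = (-38867 + (123 + 5329 + 1679))*(-45808) = (-38867 + 7131)*(-45808) = -31736*(-45808) = 1453762688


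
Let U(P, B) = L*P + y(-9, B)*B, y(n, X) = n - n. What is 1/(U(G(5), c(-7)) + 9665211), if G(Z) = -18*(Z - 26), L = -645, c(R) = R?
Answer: 1/9421401 ≈ 1.0614e-7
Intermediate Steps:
y(n, X) = 0
G(Z) = 468 - 18*Z (G(Z) = -18*(-26 + Z) = 468 - 18*Z)
U(P, B) = -645*P (U(P, B) = -645*P + 0*B = -645*P + 0 = -645*P)
1/(U(G(5), c(-7)) + 9665211) = 1/(-645*(468 - 18*5) + 9665211) = 1/(-645*(468 - 90) + 9665211) = 1/(-645*378 + 9665211) = 1/(-243810 + 9665211) = 1/9421401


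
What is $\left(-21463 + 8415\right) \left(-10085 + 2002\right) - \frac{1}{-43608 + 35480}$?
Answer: $\frac{857235645953}{8128} \approx 1.0547 \cdot 10^{8}$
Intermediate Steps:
$\left(-21463 + 8415\right) \left(-10085 + 2002\right) - \frac{1}{-43608 + 35480} = \left(-13048\right) \left(-8083\right) - \frac{1}{-8128} = 105466984 - - \frac{1}{8128} = 105466984 + \frac{1}{8128} = \frac{857235645953}{8128}$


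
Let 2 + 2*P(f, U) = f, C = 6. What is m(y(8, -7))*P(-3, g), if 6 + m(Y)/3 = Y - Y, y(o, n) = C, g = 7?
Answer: 45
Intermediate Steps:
y(o, n) = 6
m(Y) = -18 (m(Y) = -18 + 3*(Y - Y) = -18 + 3*0 = -18 + 0 = -18)
P(f, U) = -1 + f/2
m(y(8, -7))*P(-3, g) = -18*(-1 + (1/2)*(-3)) = -18*(-1 - 3/2) = -18*(-5/2) = 45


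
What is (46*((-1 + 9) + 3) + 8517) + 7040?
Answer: 16063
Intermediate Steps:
(46*((-1 + 9) + 3) + 8517) + 7040 = (46*(8 + 3) + 8517) + 7040 = (46*11 + 8517) + 7040 = (506 + 8517) + 7040 = 9023 + 7040 = 16063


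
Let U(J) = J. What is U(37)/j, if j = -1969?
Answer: -37/1969 ≈ -0.018791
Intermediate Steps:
U(37)/j = 37/(-1969) = 37*(-1/1969) = -37/1969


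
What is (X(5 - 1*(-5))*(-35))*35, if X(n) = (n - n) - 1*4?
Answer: 4900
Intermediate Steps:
X(n) = -4 (X(n) = 0 - 4 = -4)
(X(5 - 1*(-5))*(-35))*35 = -4*(-35)*35 = 140*35 = 4900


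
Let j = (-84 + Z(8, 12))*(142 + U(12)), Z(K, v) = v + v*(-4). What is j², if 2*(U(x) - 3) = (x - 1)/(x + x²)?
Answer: 51191325025/169 ≈ 3.0291e+8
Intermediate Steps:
U(x) = 3 + (-1 + x)/(2*(x + x²)) (U(x) = 3 + ((x - 1)/(x + x²))/2 = 3 + ((-1 + x)/(x + x²))/2 = 3 + (-1 + x)/(2*(x + x²)))
Z(K, v) = -3*v (Z(K, v) = v - 4*v = -3*v)
j = -226255/13 (j = (-84 - 3*12)*(142 + (½)*(-1 + 6*12² + 7*12)/(12*(1 + 12))) = (-84 - 36)*(142 + (½)*(1/12)*(-1 + 6*144 + 84)/13) = -120*(142 + (½)*(1/12)*(1/13)*(-1 + 864 + 84)) = -120*(142 + (½)*(1/12)*(1/13)*947) = -120*(142 + 947/312) = -120*45251/312 = -226255/13 ≈ -17404.)
j² = (-226255/13)² = 51191325025/169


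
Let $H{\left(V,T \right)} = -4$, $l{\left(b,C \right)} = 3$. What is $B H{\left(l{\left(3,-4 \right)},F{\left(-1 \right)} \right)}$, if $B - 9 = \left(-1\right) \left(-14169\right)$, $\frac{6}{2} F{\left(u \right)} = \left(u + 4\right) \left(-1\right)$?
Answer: $-56712$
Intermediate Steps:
$F{\left(u \right)} = - \frac{4}{3} - \frac{u}{3}$ ($F{\left(u \right)} = \frac{\left(u + 4\right) \left(-1\right)}{3} = \frac{\left(4 + u\right) \left(-1\right)}{3} = \frac{-4 - u}{3} = - \frac{4}{3} - \frac{u}{3}$)
$B = 14178$ ($B = 9 - -14169 = 9 + 14169 = 14178$)
$B H{\left(l{\left(3,-4 \right)},F{\left(-1 \right)} \right)} = 14178 \left(-4\right) = -56712$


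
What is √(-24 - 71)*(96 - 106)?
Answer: -10*I*√95 ≈ -97.468*I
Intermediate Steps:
√(-24 - 71)*(96 - 106) = √(-95)*(-10) = (I*√95)*(-10) = -10*I*√95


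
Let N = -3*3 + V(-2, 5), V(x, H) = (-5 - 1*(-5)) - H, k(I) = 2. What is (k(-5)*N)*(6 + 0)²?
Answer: -1008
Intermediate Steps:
V(x, H) = -H (V(x, H) = (-5 + 5) - H = 0 - H = -H)
N = -14 (N = -3*3 - 1*5 = -9 - 5 = -14)
(k(-5)*N)*(6 + 0)² = (2*(-14))*(6 + 0)² = -28*6² = -28*36 = -1008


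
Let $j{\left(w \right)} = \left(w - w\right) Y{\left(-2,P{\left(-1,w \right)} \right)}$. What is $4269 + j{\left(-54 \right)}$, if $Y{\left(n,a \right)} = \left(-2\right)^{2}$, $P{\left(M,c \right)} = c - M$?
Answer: $4269$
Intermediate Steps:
$Y{\left(n,a \right)} = 4$
$j{\left(w \right)} = 0$ ($j{\left(w \right)} = \left(w - w\right) 4 = 0 \cdot 4 = 0$)
$4269 + j{\left(-54 \right)} = 4269 + 0 = 4269$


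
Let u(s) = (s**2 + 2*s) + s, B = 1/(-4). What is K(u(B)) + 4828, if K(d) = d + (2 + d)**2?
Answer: 1236233/256 ≈ 4829.0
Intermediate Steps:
B = -1/4 ≈ -0.25000
u(s) = s**2 + 3*s
K(u(B)) + 4828 = (-(3 - 1/4)/4 + (2 - (3 - 1/4)/4)**2) + 4828 = (-1/4*11/4 + (2 - 1/4*11/4)**2) + 4828 = (-11/16 + (2 - 11/16)**2) + 4828 = (-11/16 + (21/16)**2) + 4828 = (-11/16 + 441/256) + 4828 = 265/256 + 4828 = 1236233/256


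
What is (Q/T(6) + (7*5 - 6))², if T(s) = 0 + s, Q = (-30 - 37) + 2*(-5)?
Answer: 9409/36 ≈ 261.36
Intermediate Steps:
Q = -77 (Q = -67 - 10 = -77)
T(s) = s
(Q/T(6) + (7*5 - 6))² = (-77/6 + (7*5 - 6))² = (-77*⅙ + (35 - 6))² = (-77/6 + 29)² = (97/6)² = 9409/36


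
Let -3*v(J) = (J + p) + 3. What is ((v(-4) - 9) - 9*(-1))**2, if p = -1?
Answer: 4/9 ≈ 0.44444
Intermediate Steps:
v(J) = -2/3 - J/3 (v(J) = -((J - 1) + 3)/3 = -((-1 + J) + 3)/3 = -(2 + J)/3 = -2/3 - J/3)
((v(-4) - 9) - 9*(-1))**2 = (((-2/3 - 1/3*(-4)) - 9) - 9*(-1))**2 = (((-2/3 + 4/3) - 9) + 9)**2 = ((2/3 - 9) + 9)**2 = (-25/3 + 9)**2 = (2/3)**2 = 4/9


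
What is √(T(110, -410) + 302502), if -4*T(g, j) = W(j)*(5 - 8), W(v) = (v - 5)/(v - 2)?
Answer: √51348027723/412 ≈ 550.00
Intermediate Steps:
W(v) = (-5 + v)/(-2 + v)
T(g, j) = 3*(-5 + j)/(4*(-2 + j)) (T(g, j) = -(-5 + j)/(-2 + j)*(5 - 8)/4 = -(-5 + j)/(-2 + j)*(-3)/4 = -(-3)*(-5 + j)/(4*(-2 + j)) = 3*(-5 + j)/(4*(-2 + j)))
√(T(110, -410) + 302502) = √(3*(-5 - 410)/(4*(-2 - 410)) + 302502) = √((¾)*(-415)/(-412) + 302502) = √((¾)*(-1/412)*(-415) + 302502) = √(1245/1648 + 302502) = √(498524541/1648) = √51348027723/412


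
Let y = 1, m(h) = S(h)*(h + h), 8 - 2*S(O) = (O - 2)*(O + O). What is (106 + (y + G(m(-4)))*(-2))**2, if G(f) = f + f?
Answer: 287296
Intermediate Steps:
S(O) = 4 - O*(-2 + O) (S(O) = 4 - (O - 2)*(O + O)/2 = 4 - (-2 + O)*2*O/2 = 4 - O*(-2 + O))
m(h) = 2*h*(4 - h**2 + 2*h) (m(h) = (4 - h**2 + 2*h)*(h + h) = (4 - h**2 + 2*h)*(2*h) = 2*h*(4 - h**2 + 2*h))
G(f) = 2*f
(106 + (y + G(m(-4)))*(-2))**2 = (106 + (1 + 2*(2*(-4)*(4 - 1*(-4)**2 + 2*(-4))))*(-2))**2 = (106 + (1 + 2*(2*(-4)*(4 - 1*16 - 8)))*(-2))**2 = (106 + (1 + 2*(2*(-4)*(4 - 16 - 8)))*(-2))**2 = (106 + (1 + 2*(2*(-4)*(-20)))*(-2))**2 = (106 + (1 + 2*160)*(-2))**2 = (106 + (1 + 320)*(-2))**2 = (106 + 321*(-2))**2 = (106 - 642)**2 = (-536)**2 = 287296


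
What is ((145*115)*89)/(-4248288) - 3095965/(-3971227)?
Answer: 7258952247895/16870916009376 ≈ 0.43026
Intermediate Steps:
((145*115)*89)/(-4248288) - 3095965/(-3971227) = (16675*89)*(-1/4248288) - 3095965*(-1/3971227) = 1484075*(-1/4248288) + 3095965/3971227 = -1484075/4248288 + 3095965/3971227 = 7258952247895/16870916009376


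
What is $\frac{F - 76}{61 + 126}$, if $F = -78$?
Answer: $- \frac{14}{17} \approx -0.82353$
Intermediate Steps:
$\frac{F - 76}{61 + 126} = \frac{-78 - 76}{61 + 126} = - \frac{154}{187} = \left(-154\right) \frac{1}{187} = - \frac{14}{17}$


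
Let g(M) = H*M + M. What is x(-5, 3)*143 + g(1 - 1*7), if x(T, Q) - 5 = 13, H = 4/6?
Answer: 2564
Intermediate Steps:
H = ⅔ (H = 4*(⅙) = ⅔ ≈ 0.66667)
x(T, Q) = 18 (x(T, Q) = 5 + 13 = 18)
g(M) = 5*M/3 (g(M) = 2*M/3 + M = 5*M/3)
x(-5, 3)*143 + g(1 - 1*7) = 18*143 + 5*(1 - 1*7)/3 = 2574 + 5*(1 - 7)/3 = 2574 + (5/3)*(-6) = 2574 - 10 = 2564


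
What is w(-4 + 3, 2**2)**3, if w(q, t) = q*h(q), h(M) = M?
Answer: 1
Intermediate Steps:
w(q, t) = q**2 (w(q, t) = q*q = q**2)
w(-4 + 3, 2**2)**3 = ((-4 + 3)**2)**3 = ((-1)**2)**3 = 1**3 = 1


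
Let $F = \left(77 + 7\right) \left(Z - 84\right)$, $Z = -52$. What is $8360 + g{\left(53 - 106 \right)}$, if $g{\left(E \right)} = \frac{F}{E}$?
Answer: $\frac{454504}{53} \approx 8575.5$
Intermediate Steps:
$F = -11424$ ($F = \left(77 + 7\right) \left(-52 - 84\right) = 84 \left(-136\right) = -11424$)
$g{\left(E \right)} = - \frac{11424}{E}$
$8360 + g{\left(53 - 106 \right)} = 8360 - \frac{11424}{53 - 106} = 8360 - \frac{11424}{-53} = 8360 - - \frac{11424}{53} = 8360 + \frac{11424}{53} = \frac{454504}{53}$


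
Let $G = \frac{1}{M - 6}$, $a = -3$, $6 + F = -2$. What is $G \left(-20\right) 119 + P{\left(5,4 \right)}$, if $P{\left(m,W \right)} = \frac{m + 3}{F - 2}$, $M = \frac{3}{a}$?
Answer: $\frac{1696}{5} \approx 339.2$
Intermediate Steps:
$F = -8$ ($F = -6 - 2 = -8$)
$M = -1$ ($M = \frac{3}{-3} = 3 \left(- \frac{1}{3}\right) = -1$)
$P{\left(m,W \right)} = - \frac{3}{10} - \frac{m}{10}$ ($P{\left(m,W \right)} = \frac{m + 3}{-8 - 2} = \frac{3 + m}{-10} = \left(3 + m\right) \left(- \frac{1}{10}\right) = - \frac{3}{10} - \frac{m}{10}$)
$G = - \frac{1}{7}$ ($G = \frac{1}{-1 - 6} = \frac{1}{-7} = - \frac{1}{7} \approx -0.14286$)
$G \left(-20\right) 119 + P{\left(5,4 \right)} = \left(- \frac{1}{7}\right) \left(-20\right) 119 - \frac{4}{5} = \frac{20}{7} \cdot 119 - \frac{4}{5} = 340 - \frac{4}{5} = \frac{1696}{5}$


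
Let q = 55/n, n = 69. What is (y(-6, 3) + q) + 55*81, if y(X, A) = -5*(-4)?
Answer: 308830/69 ≈ 4475.8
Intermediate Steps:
y(X, A) = 20
q = 55/69 ≈ 0.79710
(y(-6, 3) + q) + 55*81 = (20 + 55/69) + 55*81 = 1435/69 + 4455 = 308830/69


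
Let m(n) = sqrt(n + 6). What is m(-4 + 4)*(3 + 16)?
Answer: 19*sqrt(6) ≈ 46.540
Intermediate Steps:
m(n) = sqrt(6 + n)
m(-4 + 4)*(3 + 16) = sqrt(6 + (-4 + 4))*(3 + 16) = sqrt(6 + 0)*19 = sqrt(6)*19 = 19*sqrt(6)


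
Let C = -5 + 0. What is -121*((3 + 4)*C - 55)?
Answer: 10890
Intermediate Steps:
C = -5
-121*((3 + 4)*C - 55) = -121*((3 + 4)*(-5) - 55) = -121*(7*(-5) - 55) = -121*(-35 - 55) = -121*(-90) = 10890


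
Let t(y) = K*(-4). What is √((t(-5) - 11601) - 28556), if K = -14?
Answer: I*√40101 ≈ 200.25*I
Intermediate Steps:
t(y) = 56 (t(y) = -14*(-4) = 56)
√((t(-5) - 11601) - 28556) = √((56 - 11601) - 28556) = √(-11545 - 28556) = √(-40101) = I*√40101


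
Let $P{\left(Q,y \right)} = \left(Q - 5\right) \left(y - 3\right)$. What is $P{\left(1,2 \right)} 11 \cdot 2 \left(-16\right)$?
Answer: $-1408$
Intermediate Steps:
$P{\left(Q,y \right)} = \left(-5 + Q\right) \left(-3 + y\right)$
$P{\left(1,2 \right)} 11 \cdot 2 \left(-16\right) = \left(15 - 10 - 3 + 1 \cdot 2\right) 11 \cdot 2 \left(-16\right) = \left(15 - 10 - 3 + 2\right) 22 \left(-16\right) = 4 \cdot 22 \left(-16\right) = 88 \left(-16\right) = -1408$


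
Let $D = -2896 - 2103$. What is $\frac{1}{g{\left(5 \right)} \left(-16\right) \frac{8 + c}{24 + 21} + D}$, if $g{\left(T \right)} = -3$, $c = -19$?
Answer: $- \frac{15}{75161} \approx -0.00019957$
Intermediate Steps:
$D = -4999$
$\frac{1}{g{\left(5 \right)} \left(-16\right) \frac{8 + c}{24 + 21} + D} = \frac{1}{\left(-3\right) \left(-16\right) \frac{8 - 19}{24 + 21} - 4999} = \frac{1}{48 \left(- \frac{11}{45}\right) - 4999} = \frac{1}{- \frac{176}{15} - 4999} = \frac{1}{- \frac{75161}{15}} = - \frac{15}{75161}$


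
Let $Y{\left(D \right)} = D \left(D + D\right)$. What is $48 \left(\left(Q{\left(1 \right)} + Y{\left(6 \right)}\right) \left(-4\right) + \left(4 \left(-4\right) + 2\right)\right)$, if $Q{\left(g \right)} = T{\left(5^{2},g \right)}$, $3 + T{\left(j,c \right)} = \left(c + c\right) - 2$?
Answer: $-13920$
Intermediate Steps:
$T{\left(j,c \right)} = -5 + 2 c$ ($T{\left(j,c \right)} = -3 + \left(\left(c + c\right) - 2\right) = -3 + \left(2 c - 2\right) = -3 + \left(-2 + 2 c\right) = -5 + 2 c$)
$Q{\left(g \right)} = -5 + 2 g$
$Y{\left(D \right)} = 2 D^{2}$ ($Y{\left(D \right)} = D 2 D = 2 D^{2}$)
$48 \left(\left(Q{\left(1 \right)} + Y{\left(6 \right)}\right) \left(-4\right) + \left(4 \left(-4\right) + 2\right)\right) = 48 \left(\left(\left(-5 + 2 \cdot 1\right) + 2 \cdot 6^{2}\right) \left(-4\right) + \left(4 \left(-4\right) + 2\right)\right) = 48 \left(\left(\left(-5 + 2\right) + 2 \cdot 36\right) \left(-4\right) + \left(-16 + 2\right)\right) = 48 \left(\left(-3 + 72\right) \left(-4\right) - 14\right) = 48 \left(69 \left(-4\right) - 14\right) = 48 \left(-276 - 14\right) = 48 \left(-290\right) = -13920$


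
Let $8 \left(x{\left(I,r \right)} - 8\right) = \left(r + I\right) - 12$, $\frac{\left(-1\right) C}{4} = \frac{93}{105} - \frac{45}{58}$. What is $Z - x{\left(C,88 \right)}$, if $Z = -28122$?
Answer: $- \frac{114246147}{4060} \approx -28139.0$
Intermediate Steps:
$C = - \frac{446}{1015}$ ($C = - 4 \left(\frac{93}{105} - \frac{45}{58}\right) = - 4 \left(93 \cdot \frac{1}{105} - \frac{45}{58}\right) = - 4 \left(\frac{31}{35} - \frac{45}{58}\right) = \left(-4\right) \frac{223}{2030} = - \frac{446}{1015} \approx -0.43941$)
$x{\left(I,r \right)} = \frac{13}{2} + \frac{I}{8} + \frac{r}{8}$ ($x{\left(I,r \right)} = 8 + \frac{\left(r + I\right) - 12}{8} = 8 + \frac{\left(I + r\right) - 12}{8} = 8 + \frac{-12 + I + r}{8} = 8 + \left(- \frac{3}{2} + \frac{I}{8} + \frac{r}{8}\right) = \frac{13}{2} + \frac{I}{8} + \frac{r}{8}$)
$Z - x{\left(C,88 \right)} = -28122 - \left(\frac{13}{2} + \frac{1}{8} \left(- \frac{446}{1015}\right) + \frac{1}{8} \cdot 88\right) = -28122 - \left(\frac{13}{2} - \frac{223}{4060} + 11\right) = -28122 - \frac{70827}{4060} = - \frac{114246147}{4060}$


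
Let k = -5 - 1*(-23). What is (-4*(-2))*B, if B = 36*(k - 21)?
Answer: -864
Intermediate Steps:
k = 18 (k = -5 + 23 = 18)
B = -108 (B = 36*(18 - 21) = 36*(-3) = -108)
(-4*(-2))*B = -4*(-2)*(-108) = 8*(-108) = -864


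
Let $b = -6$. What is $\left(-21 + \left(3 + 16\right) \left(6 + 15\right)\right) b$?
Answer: $-2268$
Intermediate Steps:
$\left(-21 + \left(3 + 16\right) \left(6 + 15\right)\right) b = \left(-21 + \left(3 + 16\right) \left(6 + 15\right)\right) \left(-6\right) = \left(-21 + 19 \cdot 21\right) \left(-6\right) = \left(-21 + 399\right) \left(-6\right) = 378 \left(-6\right) = -2268$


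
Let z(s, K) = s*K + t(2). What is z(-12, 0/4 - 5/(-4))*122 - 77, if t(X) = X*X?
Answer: -1419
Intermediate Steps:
t(X) = X²
z(s, K) = 4 + K*s (z(s, K) = s*K + 2² = K*s + 4 = 4 + K*s)
z(-12, 0/4 - 5/(-4))*122 - 77 = (4 + (0/4 - 5/(-4))*(-12))*122 - 77 = (4 + (0*(¼) - 5*(-¼))*(-12))*122 - 77 = (4 + (0 + 5/4)*(-12))*122 - 77 = (4 + (5/4)*(-12))*122 - 77 = (4 - 15)*122 - 77 = -11*122 - 77 = -1342 - 77 = -1419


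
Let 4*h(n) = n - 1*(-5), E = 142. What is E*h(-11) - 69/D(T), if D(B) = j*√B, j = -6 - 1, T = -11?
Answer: -213 - 69*I*√11/77 ≈ -213.0 - 2.972*I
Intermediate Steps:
j = -7
D(B) = -7*√B
h(n) = 5/4 + n/4 (h(n) = (n - 1*(-5))/4 = (n + 5)/4 = (5 + n)/4 = 5/4 + n/4)
E*h(-11) - 69/D(T) = 142*(5/4 + (¼)*(-11)) - 69*I*√11/77 = 142*(5/4 - 11/4) - 69*I*√11/77 = 142*(-3/2) - 69*I*√11/77 = -213 - 69*I*√11/77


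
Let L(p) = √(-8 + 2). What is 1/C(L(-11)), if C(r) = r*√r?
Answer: -6^(¼)*√I/6 ≈ -0.18445 - 0.18445*I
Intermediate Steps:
L(p) = I*√6 (L(p) = √(-6) = I*√6)
C(r) = r^(3/2)
1/C(L(-11)) = 1/((I*√6)^(3/2)) = 1/(6^(¾)*I^(3/2)) = -6^(¼)*√I/6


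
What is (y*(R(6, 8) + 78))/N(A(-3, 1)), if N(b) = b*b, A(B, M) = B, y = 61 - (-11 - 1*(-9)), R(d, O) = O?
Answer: 602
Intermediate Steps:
y = 63 (y = 61 - (-11 + 9) = 61 - 1*(-2) = 61 + 2 = 63)
N(b) = b²
(y*(R(6, 8) + 78))/N(A(-3, 1)) = (63*(8 + 78))/((-3)²) = (63*86)/9 = 5418*(⅑) = 602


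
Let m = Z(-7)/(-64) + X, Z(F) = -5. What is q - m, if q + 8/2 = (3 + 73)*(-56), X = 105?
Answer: -279365/64 ≈ -4365.1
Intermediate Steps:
q = -4260 (q = -4 + (3 + 73)*(-56) = -4 + 76*(-56) = -4 - 4256 = -4260)
m = 6725/64 (m = -5/(-64) + 105 = -5*(-1/64) + 105 = 5/64 + 105 = 6725/64 ≈ 105.08)
q - m = -4260 - 1*6725/64 = -4260 - 6725/64 = -279365/64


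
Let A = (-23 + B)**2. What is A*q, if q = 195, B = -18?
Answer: 327795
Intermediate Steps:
A = 1681 (A = (-23 - 18)**2 = (-41)**2 = 1681)
A*q = 1681*195 = 327795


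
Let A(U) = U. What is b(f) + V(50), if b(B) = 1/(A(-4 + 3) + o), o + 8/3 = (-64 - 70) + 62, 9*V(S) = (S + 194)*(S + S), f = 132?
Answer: 5538773/2043 ≈ 2711.1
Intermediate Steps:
V(S) = 2*S*(194 + S)/9 (V(S) = ((S + 194)*(S + S))/9 = ((194 + S)*(2*S))/9 = (2*S*(194 + S))/9 = 2*S*(194 + S)/9)
o = -224/3 (o = -8/3 + ((-64 - 70) + 62) = -8/3 + (-134 + 62) = -8/3 - 72 = -224/3 ≈ -74.667)
b(B) = -3/227 (b(B) = 1/((-4 + 3) - 224/3) = 1/(-1 - 224/3) = 1/(-227/3) = -3/227)
b(f) + V(50) = -3/227 + (2/9)*50*(194 + 50) = -3/227 + (2/9)*50*244 = -3/227 + 24400/9 = 5538773/2043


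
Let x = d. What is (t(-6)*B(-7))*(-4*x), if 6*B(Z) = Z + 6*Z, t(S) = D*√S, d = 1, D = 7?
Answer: 686*I*√6/3 ≈ 560.12*I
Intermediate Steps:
t(S) = 7*√S
B(Z) = 7*Z/6 (B(Z) = (Z + 6*Z)/6 = (7*Z)/6 = 7*Z/6)
x = 1
(t(-6)*B(-7))*(-4*x) = ((7*√(-6))*((7/6)*(-7)))*(-4*1) = ((7*(I*√6))*(-49/6))*(-4) = ((7*I*√6)*(-49/6))*(-4) = -343*I*√6/6*(-4) = 686*I*√6/3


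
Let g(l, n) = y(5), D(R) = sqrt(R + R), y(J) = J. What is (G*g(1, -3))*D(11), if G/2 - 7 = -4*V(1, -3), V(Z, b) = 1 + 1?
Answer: -10*sqrt(22) ≈ -46.904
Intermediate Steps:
D(R) = sqrt(2)*sqrt(R) (D(R) = sqrt(2*R) = sqrt(2)*sqrt(R))
g(l, n) = 5
V(Z, b) = 2
G = -2 (G = 14 + 2*(-4*2) = 14 + 2*(-8) = 14 - 16 = -2)
(G*g(1, -3))*D(11) = (-2*5)*(sqrt(2)*sqrt(11)) = -10*sqrt(22)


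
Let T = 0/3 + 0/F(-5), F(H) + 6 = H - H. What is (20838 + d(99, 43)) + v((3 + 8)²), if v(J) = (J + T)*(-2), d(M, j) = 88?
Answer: 20684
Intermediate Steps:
F(H) = -6 (F(H) = -6 + (H - H) = -6 + 0 = -6)
T = 0 (T = 0/3 + 0/(-6) = 0*(⅓) + 0*(-⅙) = 0 + 0 = 0)
v(J) = -2*J (v(J) = (J + 0)*(-2) = J*(-2) = -2*J)
(20838 + d(99, 43)) + v((3 + 8)²) = (20838 + 88) - 2*(3 + 8)² = 20926 - 2*11² = 20926 - 2*121 = 20926 - 242 = 20684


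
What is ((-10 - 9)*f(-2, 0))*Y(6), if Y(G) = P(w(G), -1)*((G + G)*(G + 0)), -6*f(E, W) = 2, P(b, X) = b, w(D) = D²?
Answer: 16416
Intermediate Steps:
f(E, W) = -⅓ (f(E, W) = -⅙*2 = -⅓)
Y(G) = 2*G⁴ (Y(G) = G²*((G + G)*(G + 0)) = G²*((2*G)*G) = G²*(2*G²) = 2*G⁴)
((-10 - 9)*f(-2, 0))*Y(6) = ((-10 - 9)*(-⅓))*(2*6⁴) = (-19*(-⅓))*(2*1296) = (19/3)*2592 = 16416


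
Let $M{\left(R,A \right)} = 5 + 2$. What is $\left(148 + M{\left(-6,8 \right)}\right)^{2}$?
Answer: $24025$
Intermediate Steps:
$M{\left(R,A \right)} = 7$
$\left(148 + M{\left(-6,8 \right)}\right)^{2} = \left(148 + 7\right)^{2} = 155^{2} = 24025$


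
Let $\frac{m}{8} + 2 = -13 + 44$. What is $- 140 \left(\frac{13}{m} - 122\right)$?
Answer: $\frac{990185}{58} \approx 17072.0$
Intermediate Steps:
$m = 232$ ($m = -16 + 8 \left(-13 + 44\right) = -16 + 8 \cdot 31 = -16 + 248 = 232$)
$- 140 \left(\frac{13}{m} - 122\right) = - 140 \left(\frac{13}{232} - 122\right) = \left(-140\right) \left(- \frac{28291}{232}\right) = \frac{990185}{58}$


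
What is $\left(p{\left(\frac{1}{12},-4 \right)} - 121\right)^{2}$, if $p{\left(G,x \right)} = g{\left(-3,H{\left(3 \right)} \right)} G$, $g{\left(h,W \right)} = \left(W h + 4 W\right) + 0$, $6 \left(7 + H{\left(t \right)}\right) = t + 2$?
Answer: $\frac{76545001}{5184} \approx 14766.0$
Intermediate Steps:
$H{\left(t \right)} = - \frac{20}{3} + \frac{t}{6}$ ($H{\left(t \right)} = -7 + \frac{t + 2}{6} = -7 + \frac{2 + t}{6} = -7 + \left(\frac{1}{3} + \frac{t}{6}\right) = - \frac{20}{3} + \frac{t}{6}$)
$g{\left(h,W \right)} = 4 W + W h$ ($g{\left(h,W \right)} = \left(4 W + W h\right) + 0 = 4 W + W h$)
$p{\left(G,x \right)} = - \frac{37 G}{6}$ ($p{\left(G,x \right)} = \left(- \frac{20}{3} + \frac{1}{6} \cdot 3\right) \left(4 - 3\right) G = \left(- \frac{20}{3} + \frac{1}{2}\right) 1 G = \left(- \frac{37}{6}\right) 1 G = - \frac{37 G}{6}$)
$\left(p{\left(\frac{1}{12},-4 \right)} - 121\right)^{2} = \left(- \frac{37}{6 \cdot 12} - 121\right)^{2} = \left(\left(- \frac{37}{6}\right) \frac{1}{12} - 121\right)^{2} = \left(- \frac{37}{72} - 121\right)^{2} = \left(- \frac{8749}{72}\right)^{2} = \frac{76545001}{5184}$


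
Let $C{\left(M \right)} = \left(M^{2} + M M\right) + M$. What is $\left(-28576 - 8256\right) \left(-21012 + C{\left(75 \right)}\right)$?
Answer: $356791584$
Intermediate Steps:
$C{\left(M \right)} = M + 2 M^{2}$ ($C{\left(M \right)} = \left(M^{2} + M^{2}\right) + M = 2 M^{2} + M = M + 2 M^{2}$)
$\left(-28576 - 8256\right) \left(-21012 + C{\left(75 \right)}\right) = \left(-28576 - 8256\right) \left(-21012 + 75 \left(1 + 2 \cdot 75\right)\right) = - 36832 \left(-21012 + 75 \left(1 + 150\right)\right) = - 36832 \left(-21012 + 75 \cdot 151\right) = - 36832 \left(-21012 + 11325\right) = \left(-36832\right) \left(-9687\right) = 356791584$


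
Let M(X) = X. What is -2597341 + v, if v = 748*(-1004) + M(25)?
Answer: -3348308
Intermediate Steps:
v = -750967 (v = 748*(-1004) + 25 = -750992 + 25 = -750967)
-2597341 + v = -2597341 - 750967 = -3348308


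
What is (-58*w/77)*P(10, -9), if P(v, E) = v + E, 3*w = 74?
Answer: -4292/231 ≈ -18.580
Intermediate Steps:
w = 74/3 (w = (⅓)*74 = 74/3 ≈ 24.667)
P(v, E) = E + v
(-58*w/77)*P(10, -9) = (-4292/(3*77))*(-9 + 10) = -4292/(3*77)*1 = -58*74/231*1 = -4292/231*1 = -4292/231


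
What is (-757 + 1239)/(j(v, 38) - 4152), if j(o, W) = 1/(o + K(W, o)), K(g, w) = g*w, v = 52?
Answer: -977496/8420255 ≈ -0.11609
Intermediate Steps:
j(o, W) = 1/(o + W*o)
(-757 + 1239)/(j(v, 38) - 4152) = (-757 + 1239)/(1/(52*(1 + 38)) - 4152) = 482/((1/52)/39 - 4152) = 482/((1/52)*(1/39) - 4152) = 482/(1/2028 - 4152) = 482/(-8420255/2028) = 482*(-2028/8420255) = -977496/8420255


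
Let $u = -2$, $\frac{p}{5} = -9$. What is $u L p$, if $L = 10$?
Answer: $900$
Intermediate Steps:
$p = -45$ ($p = 5 \left(-9\right) = -45$)
$u L p = \left(-2\right) 10 \left(-45\right) = \left(-20\right) \left(-45\right) = 900$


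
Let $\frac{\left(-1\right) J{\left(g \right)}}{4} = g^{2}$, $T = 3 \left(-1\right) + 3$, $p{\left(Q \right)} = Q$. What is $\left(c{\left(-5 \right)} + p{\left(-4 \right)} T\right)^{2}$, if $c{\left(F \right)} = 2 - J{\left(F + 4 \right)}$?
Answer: $36$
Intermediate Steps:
$T = 0$ ($T = -3 + 3 = 0$)
$J{\left(g \right)} = - 4 g^{2}$
$c{\left(F \right)} = 2 + 4 \left(4 + F\right)^{2}$ ($c{\left(F \right)} = 2 - - 4 \left(F + 4\right)^{2} = 2 - - 4 \left(4 + F\right)^{2} = 2 + 4 \left(4 + F\right)^{2}$)
$\left(c{\left(-5 \right)} + p{\left(-4 \right)} T\right)^{2} = \left(\left(2 + 4 \left(4 - 5\right)^{2}\right) - 0\right)^{2} = \left(\left(2 + 4 \left(-1\right)^{2}\right) + 0\right)^{2} = \left(\left(2 + 4 \cdot 1\right) + 0\right)^{2} = \left(\left(2 + 4\right) + 0\right)^{2} = \left(6 + 0\right)^{2} = 6^{2} = 36$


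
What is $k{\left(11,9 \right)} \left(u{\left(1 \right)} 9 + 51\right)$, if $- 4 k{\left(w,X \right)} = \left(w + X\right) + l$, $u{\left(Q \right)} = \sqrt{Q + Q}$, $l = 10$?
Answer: $- \frac{765}{2} - \frac{135 \sqrt{2}}{2} \approx -477.96$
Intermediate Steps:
$u{\left(Q \right)} = \sqrt{2} \sqrt{Q}$ ($u{\left(Q \right)} = \sqrt{2 Q} = \sqrt{2} \sqrt{Q}$)
$k{\left(w,X \right)} = - \frac{5}{2} - \frac{X}{4} - \frac{w}{4}$ ($k{\left(w,X \right)} = - \frac{\left(w + X\right) + 10}{4} = - \frac{\left(X + w\right) + 10}{4} = - \frac{10 + X + w}{4} = - \frac{5}{2} - \frac{X}{4} - \frac{w}{4}$)
$k{\left(11,9 \right)} \left(u{\left(1 \right)} 9 + 51\right) = \left(- \frac{5}{2} - \frac{9}{4} - \frac{11}{4}\right) \left(\sqrt{2} \sqrt{1} \cdot 9 + 51\right) = \left(- \frac{5}{2} - \frac{9}{4} - \frac{11}{4}\right) \left(\sqrt{2} \cdot 1 \cdot 9 + 51\right) = - \frac{15 \left(\sqrt{2} \cdot 9 + 51\right)}{2} = - \frac{15 \left(9 \sqrt{2} + 51\right)}{2} = - \frac{15 \left(51 + 9 \sqrt{2}\right)}{2} = - \frac{765}{2} - \frac{135 \sqrt{2}}{2}$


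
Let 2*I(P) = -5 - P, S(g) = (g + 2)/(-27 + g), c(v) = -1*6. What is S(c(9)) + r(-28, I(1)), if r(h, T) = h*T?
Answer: 2776/33 ≈ 84.121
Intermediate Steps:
c(v) = -6
S(g) = (2 + g)/(-27 + g)
I(P) = -5/2 - P/2 (I(P) = (-5 - P)/2 = -5/2 - P/2)
r(h, T) = T*h
S(c(9)) + r(-28, I(1)) = (2 - 6)/(-27 - 6) + (-5/2 - ½*1)*(-28) = -4/(-33) + (-5/2 - ½)*(-28) = -1/33*(-4) - 3*(-28) = 4/33 + 84 = 2776/33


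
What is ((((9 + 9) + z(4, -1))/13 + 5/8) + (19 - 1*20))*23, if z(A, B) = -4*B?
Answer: 3151/104 ≈ 30.298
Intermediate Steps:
((((9 + 9) + z(4, -1))/13 + 5/8) + (19 - 1*20))*23 = ((((9 + 9) - 4*(-1))/13 + 5/8) + (19 - 1*20))*23 = (((18 + 4)*(1/13) + 5*(1/8)) + (19 - 20))*23 = ((22*(1/13) + 5/8) - 1)*23 = ((22/13 + 5/8) - 1)*23 = (241/104 - 1)*23 = (137/104)*23 = 3151/104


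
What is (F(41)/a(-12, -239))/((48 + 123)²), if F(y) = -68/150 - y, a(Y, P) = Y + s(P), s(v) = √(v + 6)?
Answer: 12436/275596425 + 3109*I*√233/826789275 ≈ 4.5124e-5 + 5.7399e-5*I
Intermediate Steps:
s(v) = √(6 + v)
a(Y, P) = Y + √(6 + P)
F(y) = -34/75 - y (F(y) = -68*1/150 - y = -34/75 - y)
(F(41)/a(-12, -239))/((48 + 123)²) = ((-34/75 - 1*41)/(-12 + √(6 - 239)))/((48 + 123)²) = ((-34/75 - 41)/(-12 + √(-233)))/(171²) = -3109/(75*(-12 + I*√233))/29241 = -3109/(75*(-12 + I*√233))*(1/29241) = -3109/(2193075*(-12 + I*√233))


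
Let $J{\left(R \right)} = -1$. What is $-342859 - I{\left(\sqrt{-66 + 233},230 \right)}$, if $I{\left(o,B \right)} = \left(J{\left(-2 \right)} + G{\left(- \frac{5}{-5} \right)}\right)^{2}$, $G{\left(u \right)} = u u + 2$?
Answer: $-342863$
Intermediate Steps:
$G{\left(u \right)} = 2 + u^{2}$ ($G{\left(u \right)} = u^{2} + 2 = 2 + u^{2}$)
$I{\left(o,B \right)} = 4$ ($I{\left(o,B \right)} = \left(-1 + \left(2 + \left(- \frac{5}{-5}\right)^{2}\right)\right)^{2} = \left(-1 + \left(2 + \left(\left(-5\right) \left(- \frac{1}{5}\right)\right)^{2}\right)\right)^{2} = \left(-1 + \left(2 + 1^{2}\right)\right)^{2} = \left(-1 + \left(2 + 1\right)\right)^{2} = \left(-1 + 3\right)^{2} = 2^{2} = 4$)
$-342859 - I{\left(\sqrt{-66 + 233},230 \right)} = -342859 - 4 = -342863$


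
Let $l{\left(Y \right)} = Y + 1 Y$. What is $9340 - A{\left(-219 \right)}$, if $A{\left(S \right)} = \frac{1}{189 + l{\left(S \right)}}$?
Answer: $\frac{2325661}{249} \approx 9340.0$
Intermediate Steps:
$l{\left(Y \right)} = 2 Y$ ($l{\left(Y \right)} = Y + Y = 2 Y$)
$A{\left(S \right)} = \frac{1}{189 + 2 S}$
$9340 - A{\left(-219 \right)} = 9340 - \frac{1}{189 + 2 \left(-219\right)} = 9340 - \frac{1}{189 - 438} = 9340 - \frac{1}{-249} = 9340 - - \frac{1}{249} = 9340 + \frac{1}{249} = \frac{2325661}{249}$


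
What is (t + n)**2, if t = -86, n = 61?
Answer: 625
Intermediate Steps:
(t + n)**2 = (-86 + 61)**2 = (-25)**2 = 625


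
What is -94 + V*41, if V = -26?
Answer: -1160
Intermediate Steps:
-94 + V*41 = -94 - 26*41 = -94 - 1066 = -1160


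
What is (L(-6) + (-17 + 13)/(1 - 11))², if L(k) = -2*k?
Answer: 3844/25 ≈ 153.76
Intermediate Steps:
(L(-6) + (-17 + 13)/(1 - 11))² = (-2*(-6) + (-17 + 13)/(1 - 11))² = (12 - 4/(-10))² = (12 - 4*(-⅒))² = (12 + ⅖)² = (62/5)² = 3844/25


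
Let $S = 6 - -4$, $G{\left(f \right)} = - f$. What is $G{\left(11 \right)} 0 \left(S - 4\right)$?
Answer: $0$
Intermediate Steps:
$S = 10$ ($S = 6 + 4 = 10$)
$G{\left(11 \right)} 0 \left(S - 4\right) = \left(-1\right) 11 \cdot 0 \left(10 - 4\right) = - 11 \cdot 0 \cdot 6 = \left(-11\right) 0 = 0$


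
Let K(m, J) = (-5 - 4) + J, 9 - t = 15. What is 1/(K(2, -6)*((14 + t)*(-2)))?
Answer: 1/240 ≈ 0.0041667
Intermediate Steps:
t = -6 (t = 9 - 1*15 = 9 - 15 = -6)
K(m, J) = -9 + J
1/(K(2, -6)*((14 + t)*(-2))) = 1/((-9 - 6)*((14 - 6)*(-2))) = 1/(-120*(-2)) = 1/(-15*(-16)) = 1/240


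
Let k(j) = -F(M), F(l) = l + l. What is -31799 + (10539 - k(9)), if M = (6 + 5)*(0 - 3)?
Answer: -21326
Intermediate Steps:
M = -33 (M = 11*(-3) = -33)
F(l) = 2*l
k(j) = 66 (k(j) = -2*(-33) = -1*(-66) = 66)
-31799 + (10539 - k(9)) = -31799 + (10539 - 1*66) = -31799 + (10539 - 66) = -31799 + 10473 = -21326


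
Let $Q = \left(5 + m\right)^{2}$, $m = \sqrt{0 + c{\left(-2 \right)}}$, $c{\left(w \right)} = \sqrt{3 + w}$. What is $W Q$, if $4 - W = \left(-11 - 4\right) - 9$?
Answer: $1008$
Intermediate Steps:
$m = 1$ ($m = \sqrt{0 + \sqrt{3 - 2}} = \sqrt{0 + \sqrt{1}} = \sqrt{0 + 1} = \sqrt{1} = 1$)
$W = 28$ ($W = 4 - \left(\left(-11 - 4\right) - 9\right) = 4 - \left(-15 - 9\right) = 4 - -24 = 4 + 24 = 28$)
$Q = 36$ ($Q = \left(5 + 1\right)^{2} = 6^{2} = 36$)
$W Q = 28 \cdot 36 = 1008$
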